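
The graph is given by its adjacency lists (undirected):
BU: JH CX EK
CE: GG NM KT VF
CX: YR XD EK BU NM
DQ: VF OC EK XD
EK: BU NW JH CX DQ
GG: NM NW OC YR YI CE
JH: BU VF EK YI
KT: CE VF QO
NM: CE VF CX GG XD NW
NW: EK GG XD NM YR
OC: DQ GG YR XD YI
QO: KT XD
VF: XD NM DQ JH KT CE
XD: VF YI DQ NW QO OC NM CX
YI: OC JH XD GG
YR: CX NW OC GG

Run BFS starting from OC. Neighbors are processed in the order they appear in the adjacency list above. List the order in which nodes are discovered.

OC, DQ, GG, YR, XD, YI, VF, EK, NM, NW, CE, CX, QO, JH, KT, BU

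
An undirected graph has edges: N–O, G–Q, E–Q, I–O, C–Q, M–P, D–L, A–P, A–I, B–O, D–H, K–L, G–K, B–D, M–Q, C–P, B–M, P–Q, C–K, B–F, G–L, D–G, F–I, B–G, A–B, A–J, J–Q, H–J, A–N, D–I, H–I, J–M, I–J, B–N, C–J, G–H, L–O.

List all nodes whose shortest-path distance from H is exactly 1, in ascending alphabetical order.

D, G, I, J

Level 0: H
Level 1: D, G, I, J
Level 2: A, B, C, F, K, L, M, O, Q
Level 3: E, N, P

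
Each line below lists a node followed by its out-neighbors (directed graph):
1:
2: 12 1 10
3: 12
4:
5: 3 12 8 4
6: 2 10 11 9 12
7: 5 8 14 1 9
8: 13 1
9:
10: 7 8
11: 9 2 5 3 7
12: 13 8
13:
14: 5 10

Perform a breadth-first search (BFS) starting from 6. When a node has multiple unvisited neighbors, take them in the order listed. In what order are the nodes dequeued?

Visit 6; enqueue 2, 10, 11, 9, 12 → queue [2, 10, 11, 9, 12]
Visit 2; enqueue 1 → queue [10, 11, 9, 12, 1]
Visit 10; enqueue 7, 8 → queue [11, 9, 12, 1, 7, 8]
Visit 11; enqueue 5, 3 → queue [9, 12, 1, 7, 8, 5, 3]
Visit 9 → queue [12, 1, 7, 8, 5, 3]
Visit 12; enqueue 13 → queue [1, 7, 8, 5, 3, 13]
Visit 1 → queue [7, 8, 5, 3, 13]
Visit 7; enqueue 14 → queue [8, 5, 3, 13, 14]
Visit 8 → queue [5, 3, 13, 14]
Visit 5; enqueue 4 → queue [3, 13, 14, 4]
Visit 3 → queue [13, 14, 4]
Visit 13 → queue [14, 4]
Visit 14 → queue [4]
Visit 4 → queue []

6 -> 2 -> 10 -> 11 -> 9 -> 12 -> 1 -> 7 -> 8 -> 5 -> 3 -> 13 -> 14 -> 4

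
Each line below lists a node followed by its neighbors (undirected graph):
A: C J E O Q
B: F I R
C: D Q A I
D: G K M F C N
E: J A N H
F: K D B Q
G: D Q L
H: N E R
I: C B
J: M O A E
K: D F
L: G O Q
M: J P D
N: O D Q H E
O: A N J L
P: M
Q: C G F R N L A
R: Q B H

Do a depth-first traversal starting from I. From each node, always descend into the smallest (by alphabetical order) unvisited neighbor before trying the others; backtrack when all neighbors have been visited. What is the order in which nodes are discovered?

Visit I
I → B
B → F
F → D
D → C
C → A
A → E
E → H
H → N
N → O
O → J
J → M
M → P
O → L
L → G
G → Q
Q → R
D → K

I -> B -> F -> D -> C -> A -> E -> H -> N -> O -> J -> M -> P -> L -> G -> Q -> R -> K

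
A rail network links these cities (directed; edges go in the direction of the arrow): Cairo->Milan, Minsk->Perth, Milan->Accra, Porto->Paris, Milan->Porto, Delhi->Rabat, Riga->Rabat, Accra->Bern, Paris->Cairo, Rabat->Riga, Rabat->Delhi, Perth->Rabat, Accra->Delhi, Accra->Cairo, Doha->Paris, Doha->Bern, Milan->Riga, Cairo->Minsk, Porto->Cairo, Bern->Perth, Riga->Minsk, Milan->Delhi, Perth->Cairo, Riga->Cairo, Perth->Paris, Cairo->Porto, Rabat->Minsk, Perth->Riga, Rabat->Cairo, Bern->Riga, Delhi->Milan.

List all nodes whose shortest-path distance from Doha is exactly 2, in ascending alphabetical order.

Level 0: Doha
Level 1: Bern, Paris
Level 2: Cairo, Perth, Riga
Level 3: Milan, Minsk, Porto, Rabat
Level 4: Accra, Delhi

Cairo, Perth, Riga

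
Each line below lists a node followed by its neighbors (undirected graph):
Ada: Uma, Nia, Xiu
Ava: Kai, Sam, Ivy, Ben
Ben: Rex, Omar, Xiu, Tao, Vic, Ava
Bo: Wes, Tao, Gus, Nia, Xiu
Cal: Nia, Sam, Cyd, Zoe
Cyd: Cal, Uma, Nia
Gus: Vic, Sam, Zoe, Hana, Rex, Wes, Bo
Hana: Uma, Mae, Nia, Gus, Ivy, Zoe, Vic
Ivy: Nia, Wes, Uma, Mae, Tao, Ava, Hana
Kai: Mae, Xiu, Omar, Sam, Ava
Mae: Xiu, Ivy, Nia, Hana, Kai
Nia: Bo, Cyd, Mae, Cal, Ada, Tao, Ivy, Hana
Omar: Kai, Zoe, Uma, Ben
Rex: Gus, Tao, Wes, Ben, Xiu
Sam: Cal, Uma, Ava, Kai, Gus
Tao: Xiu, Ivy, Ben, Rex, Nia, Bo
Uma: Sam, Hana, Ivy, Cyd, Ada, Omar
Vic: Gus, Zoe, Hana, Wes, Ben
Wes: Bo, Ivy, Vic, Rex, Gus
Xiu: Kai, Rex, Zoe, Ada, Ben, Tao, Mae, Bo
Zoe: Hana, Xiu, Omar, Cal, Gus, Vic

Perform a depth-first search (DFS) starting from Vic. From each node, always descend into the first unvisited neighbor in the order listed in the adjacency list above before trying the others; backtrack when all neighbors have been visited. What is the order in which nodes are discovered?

Vic, Gus, Sam, Cal, Nia, Bo, Wes, Ivy, Uma, Hana, Mae, Xiu, Kai, Omar, Zoe, Ben, Rex, Tao, Ava, Ada, Cyd

Visit Vic
Vic → Gus
Gus → Sam
Sam → Cal
Cal → Nia
Nia → Bo
Bo → Wes
Wes → Ivy
Ivy → Uma
Uma → Hana
Hana → Mae
Mae → Xiu
Xiu → Kai
Kai → Omar
Omar → Zoe
Omar → Ben
Ben → Rex
Rex → Tao
Ben → Ava
Xiu → Ada
Uma → Cyd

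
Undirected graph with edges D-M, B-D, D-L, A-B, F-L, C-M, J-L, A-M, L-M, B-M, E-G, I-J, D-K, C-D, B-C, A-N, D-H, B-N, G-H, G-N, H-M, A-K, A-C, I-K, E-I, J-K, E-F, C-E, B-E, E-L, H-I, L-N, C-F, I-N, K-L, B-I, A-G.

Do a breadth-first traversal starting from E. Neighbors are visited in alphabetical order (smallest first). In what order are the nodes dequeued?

E, B, C, F, G, I, L, A, D, M, N, H, J, K

Visit E; enqueue B, C, F, G, I, L → queue [B, C, F, G, I, L]
Visit B; enqueue A, D, M, N → queue [C, F, G, I, L, A, D, M, N]
Visit C → queue [F, G, I, L, A, D, M, N]
Visit F → queue [G, I, L, A, D, M, N]
Visit G; enqueue H → queue [I, L, A, D, M, N, H]
Visit I; enqueue J, K → queue [L, A, D, M, N, H, J, K]
Visit L → queue [A, D, M, N, H, J, K]
Visit A → queue [D, M, N, H, J, K]
Visit D → queue [M, N, H, J, K]
Visit M → queue [N, H, J, K]
Visit N → queue [H, J, K]
Visit H → queue [J, K]
Visit J → queue [K]
Visit K → queue []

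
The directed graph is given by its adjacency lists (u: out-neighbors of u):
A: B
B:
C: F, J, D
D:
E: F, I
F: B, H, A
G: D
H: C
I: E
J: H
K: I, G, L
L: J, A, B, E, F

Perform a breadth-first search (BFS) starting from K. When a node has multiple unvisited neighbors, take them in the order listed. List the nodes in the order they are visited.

K → I → G → L → E → D → J → A → B → F → H → C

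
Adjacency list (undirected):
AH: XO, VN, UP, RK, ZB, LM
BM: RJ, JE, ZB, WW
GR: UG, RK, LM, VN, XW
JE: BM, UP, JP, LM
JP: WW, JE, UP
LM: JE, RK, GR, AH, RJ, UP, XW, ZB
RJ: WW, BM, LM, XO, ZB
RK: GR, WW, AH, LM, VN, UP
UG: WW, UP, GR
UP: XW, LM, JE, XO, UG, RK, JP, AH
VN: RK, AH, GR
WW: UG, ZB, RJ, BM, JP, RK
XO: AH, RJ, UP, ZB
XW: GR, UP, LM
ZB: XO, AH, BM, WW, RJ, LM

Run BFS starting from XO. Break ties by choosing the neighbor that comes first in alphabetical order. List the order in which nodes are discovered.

XO AH RJ UP ZB LM RK VN BM WW JE JP UG XW GR

Visit XO; enqueue AH, RJ, UP, ZB → queue [AH, RJ, UP, ZB]
Visit AH; enqueue LM, RK, VN → queue [RJ, UP, ZB, LM, RK, VN]
Visit RJ; enqueue BM, WW → queue [UP, ZB, LM, RK, VN, BM, WW]
Visit UP; enqueue JE, JP, UG, XW → queue [ZB, LM, RK, VN, BM, WW, JE, JP, UG, XW]
Visit ZB → queue [LM, RK, VN, BM, WW, JE, JP, UG, XW]
Visit LM; enqueue GR → queue [RK, VN, BM, WW, JE, JP, UG, XW, GR]
Visit RK → queue [VN, BM, WW, JE, JP, UG, XW, GR]
Visit VN → queue [BM, WW, JE, JP, UG, XW, GR]
Visit BM → queue [WW, JE, JP, UG, XW, GR]
Visit WW → queue [JE, JP, UG, XW, GR]
Visit JE → queue [JP, UG, XW, GR]
Visit JP → queue [UG, XW, GR]
Visit UG → queue [XW, GR]
Visit XW → queue [GR]
Visit GR → queue []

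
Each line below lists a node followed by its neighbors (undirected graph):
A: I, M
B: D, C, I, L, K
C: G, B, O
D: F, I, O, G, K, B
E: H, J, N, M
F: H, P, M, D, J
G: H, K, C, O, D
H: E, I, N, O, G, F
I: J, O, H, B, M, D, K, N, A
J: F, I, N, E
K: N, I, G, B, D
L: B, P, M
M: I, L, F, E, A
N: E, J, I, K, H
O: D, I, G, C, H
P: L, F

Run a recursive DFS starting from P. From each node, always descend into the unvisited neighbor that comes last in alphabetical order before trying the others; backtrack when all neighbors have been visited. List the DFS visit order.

P -> L -> M -> I -> O -> H -> N -> K -> G -> D -> F -> J -> E -> B -> C -> A

Visit P
P → L
L → M
M → I
I → O
O → H
H → N
N → K
K → G
G → D
D → F
F → J
J → E
D → B
B → C
I → A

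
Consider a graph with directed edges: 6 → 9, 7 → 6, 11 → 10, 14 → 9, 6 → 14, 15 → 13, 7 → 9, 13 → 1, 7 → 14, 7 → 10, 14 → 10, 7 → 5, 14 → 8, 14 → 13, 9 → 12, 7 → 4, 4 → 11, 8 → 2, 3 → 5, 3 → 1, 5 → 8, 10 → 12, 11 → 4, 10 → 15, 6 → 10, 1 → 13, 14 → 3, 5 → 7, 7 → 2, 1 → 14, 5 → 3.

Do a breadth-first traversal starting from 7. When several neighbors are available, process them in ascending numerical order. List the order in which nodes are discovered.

7, 2, 4, 5, 6, 9, 10, 14, 11, 3, 8, 12, 15, 13, 1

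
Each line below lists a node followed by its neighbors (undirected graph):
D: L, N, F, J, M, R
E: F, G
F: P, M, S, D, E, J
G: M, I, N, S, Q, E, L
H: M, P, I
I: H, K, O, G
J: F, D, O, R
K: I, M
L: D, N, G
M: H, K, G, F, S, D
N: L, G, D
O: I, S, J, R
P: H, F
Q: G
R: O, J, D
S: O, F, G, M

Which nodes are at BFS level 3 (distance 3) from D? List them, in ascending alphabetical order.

I, Q

Level 0: D
Level 1: F, J, L, M, N, R
Level 2: E, G, H, K, O, P, S
Level 3: I, Q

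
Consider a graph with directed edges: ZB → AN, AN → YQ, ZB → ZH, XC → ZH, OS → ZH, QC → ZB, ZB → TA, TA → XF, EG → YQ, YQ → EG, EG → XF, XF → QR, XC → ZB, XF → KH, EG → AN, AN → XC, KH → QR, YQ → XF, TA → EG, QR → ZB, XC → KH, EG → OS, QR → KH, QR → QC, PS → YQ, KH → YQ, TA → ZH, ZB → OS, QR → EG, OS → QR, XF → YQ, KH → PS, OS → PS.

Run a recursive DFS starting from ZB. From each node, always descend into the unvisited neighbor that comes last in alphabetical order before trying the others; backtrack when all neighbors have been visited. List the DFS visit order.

ZB -> ZH -> TA -> XF -> YQ -> EG -> OS -> QR -> QC -> KH -> PS -> AN -> XC

Visit ZB
ZB → ZH
ZB → TA
TA → XF
XF → YQ
YQ → EG
EG → OS
OS → QR
QR → QC
QR → KH
KH → PS
EG → AN
AN → XC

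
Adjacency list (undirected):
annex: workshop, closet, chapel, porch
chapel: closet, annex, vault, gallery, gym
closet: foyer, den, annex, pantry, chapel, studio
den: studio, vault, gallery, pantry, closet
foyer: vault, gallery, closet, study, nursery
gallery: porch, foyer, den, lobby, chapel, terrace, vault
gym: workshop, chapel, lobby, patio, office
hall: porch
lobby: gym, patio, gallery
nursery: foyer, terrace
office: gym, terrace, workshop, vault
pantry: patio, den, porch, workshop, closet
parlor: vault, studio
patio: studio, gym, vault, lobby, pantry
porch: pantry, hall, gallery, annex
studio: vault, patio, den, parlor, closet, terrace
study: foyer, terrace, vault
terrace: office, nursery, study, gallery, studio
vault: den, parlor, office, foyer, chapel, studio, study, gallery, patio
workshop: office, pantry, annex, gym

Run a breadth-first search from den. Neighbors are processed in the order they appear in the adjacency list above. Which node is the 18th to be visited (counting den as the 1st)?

Visit den; enqueue studio, vault, gallery, pantry, closet → queue [studio, vault, gallery, pantry, closet]
Visit studio; enqueue patio, parlor, terrace → queue [vault, gallery, pantry, closet, patio, parlor, terrace]
Visit vault; enqueue office, foyer, chapel, study → queue [gallery, pantry, closet, patio, parlor, terrace, office, foyer, chapel, study]
Visit gallery; enqueue porch, lobby → queue [pantry, closet, patio, parlor, terrace, office, foyer, chapel, study, porch, lobby]
Visit pantry; enqueue workshop → queue [closet, patio, parlor, terrace, office, foyer, chapel, study, porch, lobby, workshop]
Visit closet; enqueue annex → queue [patio, parlor, terrace, office, foyer, chapel, study, porch, lobby, workshop, annex]
Visit patio; enqueue gym → queue [parlor, terrace, office, foyer, chapel, study, porch, lobby, workshop, annex, gym]
Visit parlor → queue [terrace, office, foyer, chapel, study, porch, lobby, workshop, annex, gym]
Visit terrace; enqueue nursery → queue [office, foyer, chapel, study, porch, lobby, workshop, annex, gym, nursery]
Visit office → queue [foyer, chapel, study, porch, lobby, workshop, annex, gym, nursery]
Visit foyer → queue [chapel, study, porch, lobby, workshop, annex, gym, nursery]
Visit chapel → queue [study, porch, lobby, workshop, annex, gym, nursery]
Visit study → queue [porch, lobby, workshop, annex, gym, nursery]
Visit porch; enqueue hall → queue [lobby, workshop, annex, gym, nursery, hall]
Visit lobby → queue [workshop, annex, gym, nursery, hall]
Visit workshop → queue [annex, gym, nursery, hall]
Visit annex → queue [gym, nursery, hall]
Visit gym → queue [nursery, hall]
Visit nursery → queue [hall]
Visit hall → queue []

Visit order: den, studio, vault, gallery, pantry, closet, patio, parlor, terrace, office, foyer, chapel, study, porch, lobby, workshop, annex, gym, nursery, hall

gym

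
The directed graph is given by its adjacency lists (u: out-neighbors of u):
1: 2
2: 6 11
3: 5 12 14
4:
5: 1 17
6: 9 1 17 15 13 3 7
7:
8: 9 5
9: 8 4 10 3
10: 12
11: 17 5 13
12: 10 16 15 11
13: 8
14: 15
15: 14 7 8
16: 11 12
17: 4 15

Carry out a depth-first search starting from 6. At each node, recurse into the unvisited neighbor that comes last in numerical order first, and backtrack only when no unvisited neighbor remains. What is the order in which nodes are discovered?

6, 17, 15, 14, 8, 9, 10, 12, 16, 11, 13, 5, 1, 2, 4, 3, 7

Visit 6
6 → 17
17 → 15
15 → 14
15 → 8
8 → 9
9 → 10
10 → 12
12 → 16
16 → 11
11 → 13
11 → 5
5 → 1
1 → 2
9 → 4
9 → 3
15 → 7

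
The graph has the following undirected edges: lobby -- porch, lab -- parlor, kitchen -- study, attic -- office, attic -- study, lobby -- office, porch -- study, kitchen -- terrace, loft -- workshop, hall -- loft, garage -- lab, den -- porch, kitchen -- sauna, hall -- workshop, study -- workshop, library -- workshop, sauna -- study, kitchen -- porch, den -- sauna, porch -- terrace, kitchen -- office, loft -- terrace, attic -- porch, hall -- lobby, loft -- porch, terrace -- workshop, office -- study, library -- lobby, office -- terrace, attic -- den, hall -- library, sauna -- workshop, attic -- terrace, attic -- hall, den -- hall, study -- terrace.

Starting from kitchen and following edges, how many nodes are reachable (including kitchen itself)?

13

BFS from kitchen visits: kitchen, office, porch, sauna, study, terrace, attic, lobby, den, loft, workshop, hall, library
Reachable nodes: 13 of 16 total.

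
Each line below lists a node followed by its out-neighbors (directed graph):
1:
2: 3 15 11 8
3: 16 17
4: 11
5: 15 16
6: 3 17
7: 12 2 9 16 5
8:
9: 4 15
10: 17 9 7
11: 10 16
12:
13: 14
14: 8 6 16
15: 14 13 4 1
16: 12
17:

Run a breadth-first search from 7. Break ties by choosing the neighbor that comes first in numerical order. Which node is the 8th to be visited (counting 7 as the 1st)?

Visit 7; enqueue 2, 5, 9, 12, 16 → queue [2, 5, 9, 12, 16]
Visit 2; enqueue 3, 8, 11, 15 → queue [5, 9, 12, 16, 3, 8, 11, 15]
Visit 5 → queue [9, 12, 16, 3, 8, 11, 15]
Visit 9; enqueue 4 → queue [12, 16, 3, 8, 11, 15, 4]
Visit 12 → queue [16, 3, 8, 11, 15, 4]
Visit 16 → queue [3, 8, 11, 15, 4]
Visit 3; enqueue 17 → queue [8, 11, 15, 4, 17]
Visit 8 → queue [11, 15, 4, 17]
Visit 11; enqueue 10 → queue [15, 4, 17, 10]
Visit 15; enqueue 1, 13, 14 → queue [4, 17, 10, 1, 13, 14]
Visit 4 → queue [17, 10, 1, 13, 14]
Visit 17 → queue [10, 1, 13, 14]
Visit 10 → queue [1, 13, 14]
Visit 1 → queue [13, 14]
Visit 13 → queue [14]
Visit 14; enqueue 6 → queue [6]
Visit 6 → queue []

Visit order: 7, 2, 5, 9, 12, 16, 3, 8, 11, 15, 4, 17, 10, 1, 13, 14, 6

8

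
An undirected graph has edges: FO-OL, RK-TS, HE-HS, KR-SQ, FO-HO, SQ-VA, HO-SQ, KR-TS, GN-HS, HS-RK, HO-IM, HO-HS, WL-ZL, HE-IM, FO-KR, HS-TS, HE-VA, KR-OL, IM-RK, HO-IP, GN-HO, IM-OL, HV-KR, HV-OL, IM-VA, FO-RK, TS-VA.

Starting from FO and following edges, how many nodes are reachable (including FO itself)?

14

BFS from FO visits: FO, HO, KR, OL, RK, GN, HS, IM, IP, SQ, HV, TS, HE, VA
Reachable nodes: 14 of 16 total.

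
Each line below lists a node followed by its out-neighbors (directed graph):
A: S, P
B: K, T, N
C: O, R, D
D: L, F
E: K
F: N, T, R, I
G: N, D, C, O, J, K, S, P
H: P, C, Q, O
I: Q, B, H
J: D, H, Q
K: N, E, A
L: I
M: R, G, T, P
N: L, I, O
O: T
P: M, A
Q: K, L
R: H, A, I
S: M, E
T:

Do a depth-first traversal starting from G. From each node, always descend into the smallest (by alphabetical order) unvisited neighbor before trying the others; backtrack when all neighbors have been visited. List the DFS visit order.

G → C → D → F → I → B → K → A → P → M → R → H → O → T → Q → L → S → E → N → J

Visit G
G → C
C → D
D → F
F → I
I → B
B → K
K → A
A → P
P → M
M → R
R → H
H → O
O → T
H → Q
Q → L
A → S
S → E
K → N
G → J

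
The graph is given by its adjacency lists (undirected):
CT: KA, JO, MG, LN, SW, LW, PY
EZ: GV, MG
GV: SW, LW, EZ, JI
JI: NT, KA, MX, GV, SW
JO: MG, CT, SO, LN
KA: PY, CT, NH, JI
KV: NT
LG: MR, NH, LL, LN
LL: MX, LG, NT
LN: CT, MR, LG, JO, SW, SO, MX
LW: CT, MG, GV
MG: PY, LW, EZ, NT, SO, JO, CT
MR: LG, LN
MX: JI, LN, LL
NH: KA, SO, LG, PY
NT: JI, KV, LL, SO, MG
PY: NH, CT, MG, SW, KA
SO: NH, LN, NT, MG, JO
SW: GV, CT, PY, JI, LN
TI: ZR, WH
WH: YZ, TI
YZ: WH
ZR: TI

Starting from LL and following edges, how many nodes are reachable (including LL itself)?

BFS from LL visits: LL, MX, LG, NT, JI, LN, MR, NH, KV, SO, MG, KA, GV, SW, CT, JO, PY, LW, EZ
Reachable nodes: 19 of 23 total.

19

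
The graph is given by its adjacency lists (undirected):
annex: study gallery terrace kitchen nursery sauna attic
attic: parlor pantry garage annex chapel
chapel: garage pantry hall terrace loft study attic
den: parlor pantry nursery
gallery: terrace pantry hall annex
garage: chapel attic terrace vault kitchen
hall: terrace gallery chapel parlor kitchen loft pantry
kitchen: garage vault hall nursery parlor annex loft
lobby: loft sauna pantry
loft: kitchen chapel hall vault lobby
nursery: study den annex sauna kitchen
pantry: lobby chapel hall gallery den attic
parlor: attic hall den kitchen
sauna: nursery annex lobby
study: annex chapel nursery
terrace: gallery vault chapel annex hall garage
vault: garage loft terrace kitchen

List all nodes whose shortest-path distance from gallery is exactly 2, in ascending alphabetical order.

Level 0: gallery
Level 1: annex, hall, pantry, terrace
Level 2: attic, chapel, den, garage, kitchen, lobby, loft, nursery, parlor, sauna, study, vault

attic, chapel, den, garage, kitchen, lobby, loft, nursery, parlor, sauna, study, vault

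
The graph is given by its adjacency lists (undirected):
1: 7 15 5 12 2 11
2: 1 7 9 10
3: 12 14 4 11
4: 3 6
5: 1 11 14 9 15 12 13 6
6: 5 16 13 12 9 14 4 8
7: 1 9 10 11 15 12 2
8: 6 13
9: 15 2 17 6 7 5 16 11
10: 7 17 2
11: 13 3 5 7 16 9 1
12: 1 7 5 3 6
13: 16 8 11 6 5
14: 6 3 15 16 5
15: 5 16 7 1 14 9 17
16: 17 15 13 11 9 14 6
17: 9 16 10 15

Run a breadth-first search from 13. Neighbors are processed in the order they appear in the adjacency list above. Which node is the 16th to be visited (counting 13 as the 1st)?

10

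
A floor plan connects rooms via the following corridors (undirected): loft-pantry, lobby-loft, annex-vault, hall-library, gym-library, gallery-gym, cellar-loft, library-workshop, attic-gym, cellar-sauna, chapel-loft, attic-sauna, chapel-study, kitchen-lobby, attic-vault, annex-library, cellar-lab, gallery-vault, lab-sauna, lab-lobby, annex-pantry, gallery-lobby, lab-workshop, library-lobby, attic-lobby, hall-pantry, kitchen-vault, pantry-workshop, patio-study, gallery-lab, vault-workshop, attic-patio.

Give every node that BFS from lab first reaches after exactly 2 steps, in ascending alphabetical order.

Level 0: lab
Level 1: cellar, gallery, lobby, sauna, workshop
Level 2: attic, gym, kitchen, library, loft, pantry, vault
Level 3: annex, chapel, hall, patio
Level 4: study

attic, gym, kitchen, library, loft, pantry, vault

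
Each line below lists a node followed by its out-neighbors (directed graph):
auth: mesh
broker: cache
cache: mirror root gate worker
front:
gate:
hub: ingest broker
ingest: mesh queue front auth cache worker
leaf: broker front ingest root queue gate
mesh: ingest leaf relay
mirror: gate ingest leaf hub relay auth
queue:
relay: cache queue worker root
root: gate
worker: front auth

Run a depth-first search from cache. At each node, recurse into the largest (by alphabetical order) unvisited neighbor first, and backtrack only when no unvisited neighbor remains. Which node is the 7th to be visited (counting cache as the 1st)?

Visit cache
cache → worker
worker → front
worker → auth
auth → mesh
mesh → relay
relay → root
root → gate
relay → queue
mesh → leaf
leaf → ingest
leaf → broker
cache → mirror
mirror → hub

Visit order: cache, worker, front, auth, mesh, relay, root, gate, queue, leaf, ingest, broker, mirror, hub

root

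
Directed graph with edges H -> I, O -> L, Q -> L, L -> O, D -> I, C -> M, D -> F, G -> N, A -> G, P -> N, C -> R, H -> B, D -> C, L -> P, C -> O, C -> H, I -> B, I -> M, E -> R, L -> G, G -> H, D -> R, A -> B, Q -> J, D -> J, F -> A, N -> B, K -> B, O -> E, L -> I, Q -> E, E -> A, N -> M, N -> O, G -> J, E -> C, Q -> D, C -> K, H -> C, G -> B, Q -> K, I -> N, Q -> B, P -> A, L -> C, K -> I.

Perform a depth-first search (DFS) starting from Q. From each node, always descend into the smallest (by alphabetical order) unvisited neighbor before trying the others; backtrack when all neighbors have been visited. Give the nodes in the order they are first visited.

Visit Q
Q → B
Q → D
D → C
C → H
H → I
I → M
I → N
N → O
O → E
E → A
A → G
G → J
E → R
O → L
L → P
C → K
D → F

Q → B → D → C → H → I → M → N → O → E → A → G → J → R → L → P → K → F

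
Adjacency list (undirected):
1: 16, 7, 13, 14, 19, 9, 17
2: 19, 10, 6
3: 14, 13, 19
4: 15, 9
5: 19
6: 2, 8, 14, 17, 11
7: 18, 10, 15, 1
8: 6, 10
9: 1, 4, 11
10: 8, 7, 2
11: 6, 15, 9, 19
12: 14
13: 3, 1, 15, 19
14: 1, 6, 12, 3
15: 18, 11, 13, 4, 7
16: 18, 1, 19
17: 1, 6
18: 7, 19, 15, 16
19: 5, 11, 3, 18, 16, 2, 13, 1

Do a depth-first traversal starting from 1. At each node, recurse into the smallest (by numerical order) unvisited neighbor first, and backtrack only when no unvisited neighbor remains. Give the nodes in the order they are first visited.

1 -> 7 -> 10 -> 2 -> 6 -> 8 -> 11 -> 9 -> 4 -> 15 -> 13 -> 3 -> 14 -> 12 -> 19 -> 5 -> 16 -> 18 -> 17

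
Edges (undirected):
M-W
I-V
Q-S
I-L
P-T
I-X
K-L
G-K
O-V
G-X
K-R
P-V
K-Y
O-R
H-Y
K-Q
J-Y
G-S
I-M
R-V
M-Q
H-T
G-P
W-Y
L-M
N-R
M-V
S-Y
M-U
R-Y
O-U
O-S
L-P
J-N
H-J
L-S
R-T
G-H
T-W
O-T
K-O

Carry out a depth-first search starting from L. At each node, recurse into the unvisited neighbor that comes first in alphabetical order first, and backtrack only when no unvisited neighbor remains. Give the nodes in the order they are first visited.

L → I → M → Q → K → G → H → J → N → R → O → S → Y → W → T → P → V → U → X

Visit L
L → I
I → M
M → Q
Q → K
K → G
G → H
H → J
J → N
N → R
R → O
O → S
S → Y
Y → W
W → T
T → P
P → V
O → U
G → X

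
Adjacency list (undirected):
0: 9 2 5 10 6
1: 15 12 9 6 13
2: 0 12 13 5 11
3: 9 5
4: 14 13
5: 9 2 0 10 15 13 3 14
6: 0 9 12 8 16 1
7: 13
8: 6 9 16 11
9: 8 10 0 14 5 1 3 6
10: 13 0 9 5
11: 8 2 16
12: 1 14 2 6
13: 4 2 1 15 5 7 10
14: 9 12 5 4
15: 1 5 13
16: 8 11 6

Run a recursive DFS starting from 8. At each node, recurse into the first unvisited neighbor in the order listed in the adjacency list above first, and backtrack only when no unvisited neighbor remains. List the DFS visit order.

8 -> 6 -> 0 -> 9 -> 10 -> 13 -> 4 -> 14 -> 12 -> 1 -> 15 -> 5 -> 2 -> 11 -> 16 -> 3 -> 7

Visit 8
8 → 6
6 → 0
0 → 9
9 → 10
10 → 13
13 → 4
4 → 14
14 → 12
12 → 1
1 → 15
15 → 5
5 → 2
2 → 11
11 → 16
5 → 3
13 → 7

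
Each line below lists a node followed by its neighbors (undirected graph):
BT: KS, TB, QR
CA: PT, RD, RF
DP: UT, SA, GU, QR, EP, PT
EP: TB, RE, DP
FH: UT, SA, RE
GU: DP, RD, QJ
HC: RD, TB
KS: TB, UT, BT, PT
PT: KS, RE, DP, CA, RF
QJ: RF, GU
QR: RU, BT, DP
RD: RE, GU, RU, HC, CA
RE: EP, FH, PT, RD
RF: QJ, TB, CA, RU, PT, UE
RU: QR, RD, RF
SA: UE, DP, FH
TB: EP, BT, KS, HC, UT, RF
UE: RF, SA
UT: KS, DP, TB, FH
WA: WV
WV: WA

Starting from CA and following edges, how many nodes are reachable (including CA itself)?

BFS from CA visits: CA, PT, RD, RF, KS, RE, DP, GU, RU, HC, QJ, TB, UE, UT, BT, EP, FH, SA, QR
Reachable nodes: 19 of 21 total.

19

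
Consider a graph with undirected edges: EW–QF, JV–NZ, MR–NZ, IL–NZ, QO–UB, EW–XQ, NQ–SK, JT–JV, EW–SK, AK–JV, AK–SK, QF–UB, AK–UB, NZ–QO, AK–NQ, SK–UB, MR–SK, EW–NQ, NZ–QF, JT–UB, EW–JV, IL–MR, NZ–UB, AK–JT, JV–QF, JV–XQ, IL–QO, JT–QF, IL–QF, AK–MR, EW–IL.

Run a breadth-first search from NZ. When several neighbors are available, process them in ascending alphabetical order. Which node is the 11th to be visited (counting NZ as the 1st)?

Visit NZ; enqueue IL, JV, MR, QF, QO, UB → queue [IL, JV, MR, QF, QO, UB]
Visit IL; enqueue EW → queue [JV, MR, QF, QO, UB, EW]
Visit JV; enqueue AK, JT, XQ → queue [MR, QF, QO, UB, EW, AK, JT, XQ]
Visit MR; enqueue SK → queue [QF, QO, UB, EW, AK, JT, XQ, SK]
Visit QF → queue [QO, UB, EW, AK, JT, XQ, SK]
Visit QO → queue [UB, EW, AK, JT, XQ, SK]
Visit UB → queue [EW, AK, JT, XQ, SK]
Visit EW; enqueue NQ → queue [AK, JT, XQ, SK, NQ]
Visit AK → queue [JT, XQ, SK, NQ]
Visit JT → queue [XQ, SK, NQ]
Visit XQ → queue [SK, NQ]
Visit SK → queue [NQ]
Visit NQ → queue []

Visit order: NZ, IL, JV, MR, QF, QO, UB, EW, AK, JT, XQ, SK, NQ

XQ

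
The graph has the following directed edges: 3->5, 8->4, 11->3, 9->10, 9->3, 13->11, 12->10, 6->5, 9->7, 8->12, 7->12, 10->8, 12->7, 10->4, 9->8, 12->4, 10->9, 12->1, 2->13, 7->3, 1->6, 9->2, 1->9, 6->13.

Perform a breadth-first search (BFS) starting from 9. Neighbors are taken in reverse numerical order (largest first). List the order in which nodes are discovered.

9 -> 10 -> 8 -> 7 -> 3 -> 2 -> 4 -> 12 -> 5 -> 13 -> 1 -> 11 -> 6

Visit 9; enqueue 10, 8, 7, 3, 2 → queue [10, 8, 7, 3, 2]
Visit 10; enqueue 4 → queue [8, 7, 3, 2, 4]
Visit 8; enqueue 12 → queue [7, 3, 2, 4, 12]
Visit 7 → queue [3, 2, 4, 12]
Visit 3; enqueue 5 → queue [2, 4, 12, 5]
Visit 2; enqueue 13 → queue [4, 12, 5, 13]
Visit 4 → queue [12, 5, 13]
Visit 12; enqueue 1 → queue [5, 13, 1]
Visit 5 → queue [13, 1]
Visit 13; enqueue 11 → queue [1, 11]
Visit 1; enqueue 6 → queue [11, 6]
Visit 11 → queue [6]
Visit 6 → queue []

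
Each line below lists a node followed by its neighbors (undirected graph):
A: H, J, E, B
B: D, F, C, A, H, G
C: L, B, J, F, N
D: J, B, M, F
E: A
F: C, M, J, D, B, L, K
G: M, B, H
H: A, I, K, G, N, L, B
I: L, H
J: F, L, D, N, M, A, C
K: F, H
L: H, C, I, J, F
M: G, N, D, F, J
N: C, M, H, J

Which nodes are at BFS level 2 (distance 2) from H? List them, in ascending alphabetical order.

Level 0: H
Level 1: A, B, G, I, K, L, N
Level 2: C, D, E, F, J, M

C, D, E, F, J, M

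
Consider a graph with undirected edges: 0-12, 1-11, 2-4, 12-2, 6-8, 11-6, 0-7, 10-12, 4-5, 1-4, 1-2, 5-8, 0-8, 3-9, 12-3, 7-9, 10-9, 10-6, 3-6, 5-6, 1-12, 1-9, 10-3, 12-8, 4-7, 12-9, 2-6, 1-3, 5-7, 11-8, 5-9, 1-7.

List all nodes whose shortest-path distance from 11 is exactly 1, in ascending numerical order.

Level 0: 11
Level 1: 1, 6, 8
Level 2: 0, 2, 3, 4, 5, 7, 9, 10, 12

1, 6, 8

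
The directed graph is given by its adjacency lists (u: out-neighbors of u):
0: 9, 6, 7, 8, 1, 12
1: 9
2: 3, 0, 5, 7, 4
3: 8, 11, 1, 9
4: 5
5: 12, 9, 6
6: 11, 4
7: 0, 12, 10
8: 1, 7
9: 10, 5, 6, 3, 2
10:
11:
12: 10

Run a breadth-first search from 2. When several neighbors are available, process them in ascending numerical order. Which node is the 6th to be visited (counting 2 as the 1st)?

7

Visit 2; enqueue 0, 3, 4, 5, 7 → queue [0, 3, 4, 5, 7]
Visit 0; enqueue 1, 6, 8, 9, 12 → queue [3, 4, 5, 7, 1, 6, 8, 9, 12]
Visit 3; enqueue 11 → queue [4, 5, 7, 1, 6, 8, 9, 12, 11]
Visit 4 → queue [5, 7, 1, 6, 8, 9, 12, 11]
Visit 5 → queue [7, 1, 6, 8, 9, 12, 11]
Visit 7; enqueue 10 → queue [1, 6, 8, 9, 12, 11, 10]
Visit 1 → queue [6, 8, 9, 12, 11, 10]
Visit 6 → queue [8, 9, 12, 11, 10]
Visit 8 → queue [9, 12, 11, 10]
Visit 9 → queue [12, 11, 10]
Visit 12 → queue [11, 10]
Visit 11 → queue [10]
Visit 10 → queue []

Visit order: 2, 0, 3, 4, 5, 7, 1, 6, 8, 9, 12, 11, 10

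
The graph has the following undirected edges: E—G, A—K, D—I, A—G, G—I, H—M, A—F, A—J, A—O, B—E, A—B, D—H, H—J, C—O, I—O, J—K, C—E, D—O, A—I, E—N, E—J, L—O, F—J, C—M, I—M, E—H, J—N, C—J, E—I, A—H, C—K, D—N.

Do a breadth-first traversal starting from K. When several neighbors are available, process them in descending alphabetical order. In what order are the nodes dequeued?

K -> J -> C -> A -> N -> H -> F -> E -> O -> M -> I -> G -> B -> D -> L

Visit K; enqueue J, C, A → queue [J, C, A]
Visit J; enqueue N, H, F, E → queue [C, A, N, H, F, E]
Visit C; enqueue O, M → queue [A, N, H, F, E, O, M]
Visit A; enqueue I, G, B → queue [N, H, F, E, O, M, I, G, B]
Visit N; enqueue D → queue [H, F, E, O, M, I, G, B, D]
Visit H → queue [F, E, O, M, I, G, B, D]
Visit F → queue [E, O, M, I, G, B, D]
Visit E → queue [O, M, I, G, B, D]
Visit O; enqueue L → queue [M, I, G, B, D, L]
Visit M → queue [I, G, B, D, L]
Visit I → queue [G, B, D, L]
Visit G → queue [B, D, L]
Visit B → queue [D, L]
Visit D → queue [L]
Visit L → queue []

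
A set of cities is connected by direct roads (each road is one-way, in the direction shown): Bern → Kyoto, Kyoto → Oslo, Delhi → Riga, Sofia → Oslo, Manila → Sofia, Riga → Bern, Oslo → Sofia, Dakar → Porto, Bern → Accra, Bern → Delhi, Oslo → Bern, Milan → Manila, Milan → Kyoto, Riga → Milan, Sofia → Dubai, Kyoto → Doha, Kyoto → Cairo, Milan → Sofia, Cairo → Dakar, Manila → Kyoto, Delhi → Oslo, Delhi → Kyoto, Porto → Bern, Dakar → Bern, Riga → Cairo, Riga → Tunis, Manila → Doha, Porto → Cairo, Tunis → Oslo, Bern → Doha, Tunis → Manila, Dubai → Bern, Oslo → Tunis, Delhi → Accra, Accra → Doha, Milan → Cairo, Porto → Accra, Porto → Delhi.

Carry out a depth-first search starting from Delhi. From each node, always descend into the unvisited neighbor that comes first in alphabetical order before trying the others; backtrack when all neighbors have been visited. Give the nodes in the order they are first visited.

Delhi → Accra → Doha → Kyoto → Cairo → Dakar → Bern → Porto → Oslo → Sofia → Dubai → Tunis → Manila → Riga → Milan

Visit Delhi
Delhi → Accra
Accra → Doha
Delhi → Kyoto
Kyoto → Cairo
Cairo → Dakar
Dakar → Bern
Dakar → Porto
Kyoto → Oslo
Oslo → Sofia
Sofia → Dubai
Oslo → Tunis
Tunis → Manila
Delhi → Riga
Riga → Milan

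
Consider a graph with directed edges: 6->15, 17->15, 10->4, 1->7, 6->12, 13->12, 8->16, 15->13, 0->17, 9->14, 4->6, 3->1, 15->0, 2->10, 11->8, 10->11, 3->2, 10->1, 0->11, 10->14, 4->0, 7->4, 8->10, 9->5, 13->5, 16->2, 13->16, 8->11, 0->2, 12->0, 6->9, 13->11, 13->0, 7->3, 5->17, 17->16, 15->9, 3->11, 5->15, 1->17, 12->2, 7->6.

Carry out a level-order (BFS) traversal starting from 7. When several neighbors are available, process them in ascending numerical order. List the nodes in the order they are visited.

7, 3, 4, 6, 1, 2, 11, 0, 9, 12, 15, 17, 10, 8, 5, 14, 13, 16

Visit 7; enqueue 3, 4, 6 → queue [3, 4, 6]
Visit 3; enqueue 1, 2, 11 → queue [4, 6, 1, 2, 11]
Visit 4; enqueue 0 → queue [6, 1, 2, 11, 0]
Visit 6; enqueue 9, 12, 15 → queue [1, 2, 11, 0, 9, 12, 15]
Visit 1; enqueue 17 → queue [2, 11, 0, 9, 12, 15, 17]
Visit 2; enqueue 10 → queue [11, 0, 9, 12, 15, 17, 10]
Visit 11; enqueue 8 → queue [0, 9, 12, 15, 17, 10, 8]
Visit 0 → queue [9, 12, 15, 17, 10, 8]
Visit 9; enqueue 5, 14 → queue [12, 15, 17, 10, 8, 5, 14]
Visit 12 → queue [15, 17, 10, 8, 5, 14]
Visit 15; enqueue 13 → queue [17, 10, 8, 5, 14, 13]
Visit 17; enqueue 16 → queue [10, 8, 5, 14, 13, 16]
Visit 10 → queue [8, 5, 14, 13, 16]
Visit 8 → queue [5, 14, 13, 16]
Visit 5 → queue [14, 13, 16]
Visit 14 → queue [13, 16]
Visit 13 → queue [16]
Visit 16 → queue []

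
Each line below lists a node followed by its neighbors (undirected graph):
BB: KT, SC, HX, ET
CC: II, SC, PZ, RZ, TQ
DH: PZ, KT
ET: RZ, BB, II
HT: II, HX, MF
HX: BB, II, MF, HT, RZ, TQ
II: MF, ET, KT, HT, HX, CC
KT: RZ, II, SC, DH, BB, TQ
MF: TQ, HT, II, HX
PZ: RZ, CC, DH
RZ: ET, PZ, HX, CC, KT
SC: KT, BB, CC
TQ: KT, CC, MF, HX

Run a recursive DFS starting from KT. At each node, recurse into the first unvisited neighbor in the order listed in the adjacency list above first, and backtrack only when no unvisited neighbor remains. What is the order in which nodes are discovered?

Visit KT
KT → RZ
RZ → ET
ET → BB
BB → SC
SC → CC
CC → II
II → MF
MF → TQ
TQ → HX
HX → HT
CC → PZ
PZ → DH

KT → RZ → ET → BB → SC → CC → II → MF → TQ → HX → HT → PZ → DH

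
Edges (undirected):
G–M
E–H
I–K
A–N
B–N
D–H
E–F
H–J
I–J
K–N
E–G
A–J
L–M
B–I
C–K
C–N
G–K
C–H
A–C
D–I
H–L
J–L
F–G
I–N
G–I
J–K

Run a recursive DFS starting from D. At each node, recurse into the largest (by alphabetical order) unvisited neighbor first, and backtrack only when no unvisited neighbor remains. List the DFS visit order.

D → I → N → K → J → L → M → G → F → E → H → C → A → B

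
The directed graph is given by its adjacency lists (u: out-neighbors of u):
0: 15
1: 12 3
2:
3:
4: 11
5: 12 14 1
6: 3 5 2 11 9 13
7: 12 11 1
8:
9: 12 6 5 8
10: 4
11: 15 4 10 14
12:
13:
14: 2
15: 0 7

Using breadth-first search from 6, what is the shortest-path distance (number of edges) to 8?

2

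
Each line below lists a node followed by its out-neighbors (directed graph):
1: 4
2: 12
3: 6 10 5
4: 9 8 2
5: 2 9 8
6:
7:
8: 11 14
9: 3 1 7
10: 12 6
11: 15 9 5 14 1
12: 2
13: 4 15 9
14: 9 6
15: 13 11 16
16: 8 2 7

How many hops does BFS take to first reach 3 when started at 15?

3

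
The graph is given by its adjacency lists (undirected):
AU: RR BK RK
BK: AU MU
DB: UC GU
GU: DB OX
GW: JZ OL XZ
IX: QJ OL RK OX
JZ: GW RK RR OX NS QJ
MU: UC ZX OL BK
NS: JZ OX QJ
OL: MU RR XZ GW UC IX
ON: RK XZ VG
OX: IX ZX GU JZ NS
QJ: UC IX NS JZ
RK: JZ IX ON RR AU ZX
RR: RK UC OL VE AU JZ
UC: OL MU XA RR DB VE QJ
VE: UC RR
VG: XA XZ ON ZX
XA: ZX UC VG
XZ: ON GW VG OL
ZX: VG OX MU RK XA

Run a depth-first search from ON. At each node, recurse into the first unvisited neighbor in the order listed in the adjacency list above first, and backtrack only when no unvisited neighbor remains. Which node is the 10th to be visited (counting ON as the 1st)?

Visit ON
ON → RK
RK → JZ
JZ → GW
GW → OL
OL → MU
MU → UC
UC → XA
XA → ZX
ZX → VG
VG → XZ
ZX → OX
OX → IX
IX → QJ
QJ → NS
OX → GU
GU → DB
UC → RR
RR → VE
RR → AU
AU → BK

Visit order: ON, RK, JZ, GW, OL, MU, UC, XA, ZX, VG, XZ, OX, IX, QJ, NS, GU, DB, RR, VE, AU, BK

VG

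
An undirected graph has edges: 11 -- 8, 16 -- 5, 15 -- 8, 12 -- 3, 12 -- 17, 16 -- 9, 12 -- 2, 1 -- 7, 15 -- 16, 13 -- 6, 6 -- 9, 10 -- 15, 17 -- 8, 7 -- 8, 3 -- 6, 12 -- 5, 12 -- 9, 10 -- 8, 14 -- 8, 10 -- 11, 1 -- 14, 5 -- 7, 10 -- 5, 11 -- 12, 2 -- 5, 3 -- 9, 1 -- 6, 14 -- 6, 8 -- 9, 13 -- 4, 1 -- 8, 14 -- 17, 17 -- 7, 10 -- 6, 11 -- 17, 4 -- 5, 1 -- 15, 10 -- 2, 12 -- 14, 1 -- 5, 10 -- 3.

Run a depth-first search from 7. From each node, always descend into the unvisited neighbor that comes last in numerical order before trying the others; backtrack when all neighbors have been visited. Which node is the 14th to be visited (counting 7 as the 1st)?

4

Visit 7
7 → 17
17 → 14
14 → 12
12 → 11
11 → 10
10 → 15
15 → 16
16 → 9
9 → 8
8 → 1
1 → 6
6 → 13
13 → 4
4 → 5
5 → 2
6 → 3

Visit order: 7, 17, 14, 12, 11, 10, 15, 16, 9, 8, 1, 6, 13, 4, 5, 2, 3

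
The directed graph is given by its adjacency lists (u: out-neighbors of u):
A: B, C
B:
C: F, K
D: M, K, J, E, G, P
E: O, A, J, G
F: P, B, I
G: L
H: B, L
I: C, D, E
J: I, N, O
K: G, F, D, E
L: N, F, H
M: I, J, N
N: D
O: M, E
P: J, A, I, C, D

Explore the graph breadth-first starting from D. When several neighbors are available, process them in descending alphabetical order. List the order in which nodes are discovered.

D, P, M, K, J, G, E, I, C, A, N, F, O, L, B, H

Visit D; enqueue P, M, K, J, G, E → queue [P, M, K, J, G, E]
Visit P; enqueue I, C, A → queue [M, K, J, G, E, I, C, A]
Visit M; enqueue N → queue [K, J, G, E, I, C, A, N]
Visit K; enqueue F → queue [J, G, E, I, C, A, N, F]
Visit J; enqueue O → queue [G, E, I, C, A, N, F, O]
Visit G; enqueue L → queue [E, I, C, A, N, F, O, L]
Visit E → queue [I, C, A, N, F, O, L]
Visit I → queue [C, A, N, F, O, L]
Visit C → queue [A, N, F, O, L]
Visit A; enqueue B → queue [N, F, O, L, B]
Visit N → queue [F, O, L, B]
Visit F → queue [O, L, B]
Visit O → queue [L, B]
Visit L; enqueue H → queue [B, H]
Visit B → queue [H]
Visit H → queue []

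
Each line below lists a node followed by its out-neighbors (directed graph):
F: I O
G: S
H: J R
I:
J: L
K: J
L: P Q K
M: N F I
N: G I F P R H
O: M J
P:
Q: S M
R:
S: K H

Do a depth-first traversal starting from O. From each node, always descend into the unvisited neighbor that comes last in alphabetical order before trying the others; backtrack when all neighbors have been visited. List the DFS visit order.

Visit O
O → M
M → N
N → R
N → P
N → I
N → H
H → J
J → L
L → Q
Q → S
S → K
N → G
N → F

O, M, N, R, P, I, H, J, L, Q, S, K, G, F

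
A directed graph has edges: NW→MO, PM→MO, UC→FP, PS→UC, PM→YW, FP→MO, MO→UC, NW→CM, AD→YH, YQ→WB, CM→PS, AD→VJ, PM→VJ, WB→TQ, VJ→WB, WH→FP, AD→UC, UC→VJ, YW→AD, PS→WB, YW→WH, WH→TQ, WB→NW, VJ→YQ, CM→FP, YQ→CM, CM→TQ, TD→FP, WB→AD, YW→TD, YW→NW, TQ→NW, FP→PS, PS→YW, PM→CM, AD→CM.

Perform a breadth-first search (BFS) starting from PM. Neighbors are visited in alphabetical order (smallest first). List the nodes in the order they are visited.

PM -> CM -> MO -> VJ -> YW -> FP -> PS -> TQ -> UC -> WB -> YQ -> AD -> NW -> TD -> WH -> YH

Visit PM; enqueue CM, MO, VJ, YW → queue [CM, MO, VJ, YW]
Visit CM; enqueue FP, PS, TQ → queue [MO, VJ, YW, FP, PS, TQ]
Visit MO; enqueue UC → queue [VJ, YW, FP, PS, TQ, UC]
Visit VJ; enqueue WB, YQ → queue [YW, FP, PS, TQ, UC, WB, YQ]
Visit YW; enqueue AD, NW, TD, WH → queue [FP, PS, TQ, UC, WB, YQ, AD, NW, TD, WH]
Visit FP → queue [PS, TQ, UC, WB, YQ, AD, NW, TD, WH]
Visit PS → queue [TQ, UC, WB, YQ, AD, NW, TD, WH]
Visit TQ → queue [UC, WB, YQ, AD, NW, TD, WH]
Visit UC → queue [WB, YQ, AD, NW, TD, WH]
Visit WB → queue [YQ, AD, NW, TD, WH]
Visit YQ → queue [AD, NW, TD, WH]
Visit AD; enqueue YH → queue [NW, TD, WH, YH]
Visit NW → queue [TD, WH, YH]
Visit TD → queue [WH, YH]
Visit WH → queue [YH]
Visit YH → queue []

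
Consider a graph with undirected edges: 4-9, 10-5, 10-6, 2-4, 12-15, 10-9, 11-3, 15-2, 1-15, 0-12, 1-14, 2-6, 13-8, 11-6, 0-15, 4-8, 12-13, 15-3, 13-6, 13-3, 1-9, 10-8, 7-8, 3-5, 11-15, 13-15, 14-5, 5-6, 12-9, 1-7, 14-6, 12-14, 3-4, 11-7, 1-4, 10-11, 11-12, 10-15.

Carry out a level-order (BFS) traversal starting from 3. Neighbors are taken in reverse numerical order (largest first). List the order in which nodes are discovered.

3, 15, 13, 11, 5, 4, 12, 10, 2, 1, 0, 8, 6, 7, 14, 9

Visit 3; enqueue 15, 13, 11, 5, 4 → queue [15, 13, 11, 5, 4]
Visit 15; enqueue 12, 10, 2, 1, 0 → queue [13, 11, 5, 4, 12, 10, 2, 1, 0]
Visit 13; enqueue 8, 6 → queue [11, 5, 4, 12, 10, 2, 1, 0, 8, 6]
Visit 11; enqueue 7 → queue [5, 4, 12, 10, 2, 1, 0, 8, 6, 7]
Visit 5; enqueue 14 → queue [4, 12, 10, 2, 1, 0, 8, 6, 7, 14]
Visit 4; enqueue 9 → queue [12, 10, 2, 1, 0, 8, 6, 7, 14, 9]
Visit 12 → queue [10, 2, 1, 0, 8, 6, 7, 14, 9]
Visit 10 → queue [2, 1, 0, 8, 6, 7, 14, 9]
Visit 2 → queue [1, 0, 8, 6, 7, 14, 9]
Visit 1 → queue [0, 8, 6, 7, 14, 9]
Visit 0 → queue [8, 6, 7, 14, 9]
Visit 8 → queue [6, 7, 14, 9]
Visit 6 → queue [7, 14, 9]
Visit 7 → queue [14, 9]
Visit 14 → queue [9]
Visit 9 → queue []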